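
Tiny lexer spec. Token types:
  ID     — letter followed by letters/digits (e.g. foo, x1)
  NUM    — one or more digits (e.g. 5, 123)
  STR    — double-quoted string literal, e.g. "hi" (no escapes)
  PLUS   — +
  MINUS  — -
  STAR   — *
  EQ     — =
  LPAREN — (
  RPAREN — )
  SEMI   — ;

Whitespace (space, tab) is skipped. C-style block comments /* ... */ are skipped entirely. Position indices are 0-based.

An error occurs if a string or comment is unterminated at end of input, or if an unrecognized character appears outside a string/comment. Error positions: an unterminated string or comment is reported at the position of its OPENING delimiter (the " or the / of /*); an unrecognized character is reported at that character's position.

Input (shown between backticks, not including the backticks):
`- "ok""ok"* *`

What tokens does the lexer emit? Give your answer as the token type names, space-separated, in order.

pos=0: emit MINUS '-'
pos=2: enter STRING mode
pos=2: emit STR "ok" (now at pos=6)
pos=6: enter STRING mode
pos=6: emit STR "ok" (now at pos=10)
pos=10: emit STAR '*'
pos=12: emit STAR '*'
DONE. 5 tokens: [MINUS, STR, STR, STAR, STAR]

Answer: MINUS STR STR STAR STAR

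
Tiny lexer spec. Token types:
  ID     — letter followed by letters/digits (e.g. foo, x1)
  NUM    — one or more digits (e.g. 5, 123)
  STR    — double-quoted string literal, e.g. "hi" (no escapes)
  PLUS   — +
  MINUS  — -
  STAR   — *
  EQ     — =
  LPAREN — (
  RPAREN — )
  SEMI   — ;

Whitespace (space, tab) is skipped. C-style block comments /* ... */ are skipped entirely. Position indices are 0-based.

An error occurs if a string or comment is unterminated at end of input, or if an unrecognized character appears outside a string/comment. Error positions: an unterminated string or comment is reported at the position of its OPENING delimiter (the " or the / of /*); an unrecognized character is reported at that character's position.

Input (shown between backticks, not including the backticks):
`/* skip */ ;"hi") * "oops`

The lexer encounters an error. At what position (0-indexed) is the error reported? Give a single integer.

pos=0: enter COMMENT mode (saw '/*')
exit COMMENT mode (now at pos=10)
pos=11: emit SEMI ';'
pos=12: enter STRING mode
pos=12: emit STR "hi" (now at pos=16)
pos=16: emit RPAREN ')'
pos=18: emit STAR '*'
pos=20: enter STRING mode
pos=20: ERROR — unterminated string

Answer: 20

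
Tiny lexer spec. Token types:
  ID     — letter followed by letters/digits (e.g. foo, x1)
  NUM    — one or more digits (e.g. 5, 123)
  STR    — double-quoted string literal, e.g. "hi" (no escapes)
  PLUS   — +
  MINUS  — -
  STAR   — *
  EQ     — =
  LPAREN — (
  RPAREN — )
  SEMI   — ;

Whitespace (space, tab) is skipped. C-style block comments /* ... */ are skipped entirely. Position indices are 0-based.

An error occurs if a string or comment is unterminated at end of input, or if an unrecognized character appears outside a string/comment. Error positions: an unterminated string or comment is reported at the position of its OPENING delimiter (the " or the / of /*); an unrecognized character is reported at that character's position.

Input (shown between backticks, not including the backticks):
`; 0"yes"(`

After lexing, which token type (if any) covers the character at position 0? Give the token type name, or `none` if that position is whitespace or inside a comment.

Answer: SEMI

Derivation:
pos=0: emit SEMI ';'
pos=2: emit NUM '0' (now at pos=3)
pos=3: enter STRING mode
pos=3: emit STR "yes" (now at pos=8)
pos=8: emit LPAREN '('
DONE. 4 tokens: [SEMI, NUM, STR, LPAREN]
Position 0: char is ';' -> SEMI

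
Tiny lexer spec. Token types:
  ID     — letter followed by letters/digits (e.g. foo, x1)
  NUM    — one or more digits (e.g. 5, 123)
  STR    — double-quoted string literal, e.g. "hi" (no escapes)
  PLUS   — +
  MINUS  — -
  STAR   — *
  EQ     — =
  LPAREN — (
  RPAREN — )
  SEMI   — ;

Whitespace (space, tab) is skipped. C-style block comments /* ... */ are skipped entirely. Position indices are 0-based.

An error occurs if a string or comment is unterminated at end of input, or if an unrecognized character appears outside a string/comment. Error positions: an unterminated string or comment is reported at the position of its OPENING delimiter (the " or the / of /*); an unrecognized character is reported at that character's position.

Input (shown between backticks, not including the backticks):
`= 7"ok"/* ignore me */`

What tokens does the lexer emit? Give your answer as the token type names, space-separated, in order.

Answer: EQ NUM STR

Derivation:
pos=0: emit EQ '='
pos=2: emit NUM '7' (now at pos=3)
pos=3: enter STRING mode
pos=3: emit STR "ok" (now at pos=7)
pos=7: enter COMMENT mode (saw '/*')
exit COMMENT mode (now at pos=22)
DONE. 3 tokens: [EQ, NUM, STR]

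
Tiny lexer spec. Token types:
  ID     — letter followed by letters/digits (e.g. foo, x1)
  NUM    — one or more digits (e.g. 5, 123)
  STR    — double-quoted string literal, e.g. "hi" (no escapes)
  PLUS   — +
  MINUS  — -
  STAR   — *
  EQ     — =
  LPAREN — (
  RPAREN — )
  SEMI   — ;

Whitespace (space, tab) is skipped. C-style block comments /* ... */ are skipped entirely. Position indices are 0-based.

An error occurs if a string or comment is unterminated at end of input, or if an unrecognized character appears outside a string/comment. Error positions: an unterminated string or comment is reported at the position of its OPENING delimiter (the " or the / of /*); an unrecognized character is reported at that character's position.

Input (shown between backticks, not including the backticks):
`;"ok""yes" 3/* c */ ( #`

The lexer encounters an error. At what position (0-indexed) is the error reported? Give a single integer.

Answer: 22

Derivation:
pos=0: emit SEMI ';'
pos=1: enter STRING mode
pos=1: emit STR "ok" (now at pos=5)
pos=5: enter STRING mode
pos=5: emit STR "yes" (now at pos=10)
pos=11: emit NUM '3' (now at pos=12)
pos=12: enter COMMENT mode (saw '/*')
exit COMMENT mode (now at pos=19)
pos=20: emit LPAREN '('
pos=22: ERROR — unrecognized char '#'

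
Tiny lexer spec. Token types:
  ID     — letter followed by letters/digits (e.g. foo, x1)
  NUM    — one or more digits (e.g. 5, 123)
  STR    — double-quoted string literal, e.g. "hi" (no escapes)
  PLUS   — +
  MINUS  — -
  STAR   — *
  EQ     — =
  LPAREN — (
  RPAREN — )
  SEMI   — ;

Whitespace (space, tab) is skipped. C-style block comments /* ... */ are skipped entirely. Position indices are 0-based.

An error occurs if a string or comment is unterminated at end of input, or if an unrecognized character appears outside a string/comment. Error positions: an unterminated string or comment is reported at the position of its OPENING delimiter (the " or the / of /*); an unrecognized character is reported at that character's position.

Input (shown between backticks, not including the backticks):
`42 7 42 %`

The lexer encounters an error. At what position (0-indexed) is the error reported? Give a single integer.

Answer: 8

Derivation:
pos=0: emit NUM '42' (now at pos=2)
pos=3: emit NUM '7' (now at pos=4)
pos=5: emit NUM '42' (now at pos=7)
pos=8: ERROR — unrecognized char '%'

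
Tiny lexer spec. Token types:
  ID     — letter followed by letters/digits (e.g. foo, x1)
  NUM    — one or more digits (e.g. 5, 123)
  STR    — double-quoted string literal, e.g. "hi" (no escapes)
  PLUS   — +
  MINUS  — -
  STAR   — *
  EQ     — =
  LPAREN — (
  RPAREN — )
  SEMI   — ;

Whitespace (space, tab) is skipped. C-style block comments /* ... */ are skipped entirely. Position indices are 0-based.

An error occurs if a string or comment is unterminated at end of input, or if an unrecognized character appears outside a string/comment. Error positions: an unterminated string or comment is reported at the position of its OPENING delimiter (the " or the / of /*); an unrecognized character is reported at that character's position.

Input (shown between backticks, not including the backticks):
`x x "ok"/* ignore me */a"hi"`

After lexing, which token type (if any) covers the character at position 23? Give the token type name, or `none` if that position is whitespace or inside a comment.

pos=0: emit ID 'x' (now at pos=1)
pos=2: emit ID 'x' (now at pos=3)
pos=4: enter STRING mode
pos=4: emit STR "ok" (now at pos=8)
pos=8: enter COMMENT mode (saw '/*')
exit COMMENT mode (now at pos=23)
pos=23: emit ID 'a' (now at pos=24)
pos=24: enter STRING mode
pos=24: emit STR "hi" (now at pos=28)
DONE. 5 tokens: [ID, ID, STR, ID, STR]
Position 23: char is 'a' -> ID

Answer: ID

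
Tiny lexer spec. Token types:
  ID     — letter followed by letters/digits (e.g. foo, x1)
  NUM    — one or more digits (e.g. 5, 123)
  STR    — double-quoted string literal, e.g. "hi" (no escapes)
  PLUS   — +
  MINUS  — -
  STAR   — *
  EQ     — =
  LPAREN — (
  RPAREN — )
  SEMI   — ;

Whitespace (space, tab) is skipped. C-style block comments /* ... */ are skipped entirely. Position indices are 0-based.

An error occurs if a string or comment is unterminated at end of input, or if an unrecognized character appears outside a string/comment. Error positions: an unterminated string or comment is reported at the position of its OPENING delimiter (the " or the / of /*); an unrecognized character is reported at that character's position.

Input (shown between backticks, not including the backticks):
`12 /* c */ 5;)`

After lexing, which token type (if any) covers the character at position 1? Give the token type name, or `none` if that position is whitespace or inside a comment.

Answer: NUM

Derivation:
pos=0: emit NUM '12' (now at pos=2)
pos=3: enter COMMENT mode (saw '/*')
exit COMMENT mode (now at pos=10)
pos=11: emit NUM '5' (now at pos=12)
pos=12: emit SEMI ';'
pos=13: emit RPAREN ')'
DONE. 4 tokens: [NUM, NUM, SEMI, RPAREN]
Position 1: char is '2' -> NUM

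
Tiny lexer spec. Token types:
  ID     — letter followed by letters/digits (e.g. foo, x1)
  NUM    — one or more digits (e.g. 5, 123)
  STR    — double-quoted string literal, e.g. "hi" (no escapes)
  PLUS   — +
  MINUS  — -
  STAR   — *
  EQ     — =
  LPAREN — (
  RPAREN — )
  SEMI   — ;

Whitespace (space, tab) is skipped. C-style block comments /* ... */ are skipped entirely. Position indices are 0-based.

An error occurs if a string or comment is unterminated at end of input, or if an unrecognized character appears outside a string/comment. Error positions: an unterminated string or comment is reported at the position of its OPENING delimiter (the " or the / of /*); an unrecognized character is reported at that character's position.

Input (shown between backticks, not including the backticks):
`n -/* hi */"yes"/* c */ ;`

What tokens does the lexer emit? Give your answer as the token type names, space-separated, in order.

pos=0: emit ID 'n' (now at pos=1)
pos=2: emit MINUS '-'
pos=3: enter COMMENT mode (saw '/*')
exit COMMENT mode (now at pos=11)
pos=11: enter STRING mode
pos=11: emit STR "yes" (now at pos=16)
pos=16: enter COMMENT mode (saw '/*')
exit COMMENT mode (now at pos=23)
pos=24: emit SEMI ';'
DONE. 4 tokens: [ID, MINUS, STR, SEMI]

Answer: ID MINUS STR SEMI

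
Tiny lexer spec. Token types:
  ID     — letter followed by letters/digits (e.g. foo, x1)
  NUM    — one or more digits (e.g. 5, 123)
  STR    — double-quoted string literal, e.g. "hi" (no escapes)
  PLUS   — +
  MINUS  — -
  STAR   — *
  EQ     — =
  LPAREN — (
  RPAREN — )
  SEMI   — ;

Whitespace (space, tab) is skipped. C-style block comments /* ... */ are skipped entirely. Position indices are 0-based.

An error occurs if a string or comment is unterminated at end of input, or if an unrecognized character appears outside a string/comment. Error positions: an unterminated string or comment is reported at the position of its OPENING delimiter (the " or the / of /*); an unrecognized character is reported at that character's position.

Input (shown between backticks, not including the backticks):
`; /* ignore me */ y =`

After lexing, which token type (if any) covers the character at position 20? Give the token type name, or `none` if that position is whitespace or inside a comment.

Answer: EQ

Derivation:
pos=0: emit SEMI ';'
pos=2: enter COMMENT mode (saw '/*')
exit COMMENT mode (now at pos=17)
pos=18: emit ID 'y' (now at pos=19)
pos=20: emit EQ '='
DONE. 3 tokens: [SEMI, ID, EQ]
Position 20: char is '=' -> EQ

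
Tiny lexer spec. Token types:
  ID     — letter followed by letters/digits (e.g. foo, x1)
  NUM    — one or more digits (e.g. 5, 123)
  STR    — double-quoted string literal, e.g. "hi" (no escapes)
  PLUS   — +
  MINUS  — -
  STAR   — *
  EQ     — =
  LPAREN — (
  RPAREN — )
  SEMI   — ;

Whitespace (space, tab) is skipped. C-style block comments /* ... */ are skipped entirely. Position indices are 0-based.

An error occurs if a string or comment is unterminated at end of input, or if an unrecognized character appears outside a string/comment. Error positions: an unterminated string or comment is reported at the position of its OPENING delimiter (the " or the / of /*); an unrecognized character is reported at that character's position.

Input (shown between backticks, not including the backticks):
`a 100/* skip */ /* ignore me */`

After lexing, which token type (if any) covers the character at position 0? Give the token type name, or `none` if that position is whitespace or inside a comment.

pos=0: emit ID 'a' (now at pos=1)
pos=2: emit NUM '100' (now at pos=5)
pos=5: enter COMMENT mode (saw '/*')
exit COMMENT mode (now at pos=15)
pos=16: enter COMMENT mode (saw '/*')
exit COMMENT mode (now at pos=31)
DONE. 2 tokens: [ID, NUM]
Position 0: char is 'a' -> ID

Answer: ID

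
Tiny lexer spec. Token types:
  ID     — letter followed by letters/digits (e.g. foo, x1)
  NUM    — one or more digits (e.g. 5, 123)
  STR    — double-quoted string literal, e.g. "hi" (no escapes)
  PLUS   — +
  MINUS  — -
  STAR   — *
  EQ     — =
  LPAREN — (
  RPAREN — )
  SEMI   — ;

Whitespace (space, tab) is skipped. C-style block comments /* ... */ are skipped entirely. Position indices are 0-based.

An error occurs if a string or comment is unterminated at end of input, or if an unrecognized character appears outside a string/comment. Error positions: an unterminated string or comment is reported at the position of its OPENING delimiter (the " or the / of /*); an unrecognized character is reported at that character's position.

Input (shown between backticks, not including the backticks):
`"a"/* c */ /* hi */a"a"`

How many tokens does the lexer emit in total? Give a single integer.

pos=0: enter STRING mode
pos=0: emit STR "a" (now at pos=3)
pos=3: enter COMMENT mode (saw '/*')
exit COMMENT mode (now at pos=10)
pos=11: enter COMMENT mode (saw '/*')
exit COMMENT mode (now at pos=19)
pos=19: emit ID 'a' (now at pos=20)
pos=20: enter STRING mode
pos=20: emit STR "a" (now at pos=23)
DONE. 3 tokens: [STR, ID, STR]

Answer: 3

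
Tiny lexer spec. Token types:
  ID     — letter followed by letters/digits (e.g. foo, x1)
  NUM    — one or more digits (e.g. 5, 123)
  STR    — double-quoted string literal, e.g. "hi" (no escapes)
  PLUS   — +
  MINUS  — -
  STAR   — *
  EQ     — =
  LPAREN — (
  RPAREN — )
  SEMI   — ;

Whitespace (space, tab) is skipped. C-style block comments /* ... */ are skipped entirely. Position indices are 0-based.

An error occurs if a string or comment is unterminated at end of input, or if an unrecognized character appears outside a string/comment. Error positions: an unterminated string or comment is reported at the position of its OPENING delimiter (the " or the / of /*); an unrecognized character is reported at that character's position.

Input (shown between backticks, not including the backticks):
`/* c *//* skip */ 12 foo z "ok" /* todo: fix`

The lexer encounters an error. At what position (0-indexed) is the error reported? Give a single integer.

Answer: 32

Derivation:
pos=0: enter COMMENT mode (saw '/*')
exit COMMENT mode (now at pos=7)
pos=7: enter COMMENT mode (saw '/*')
exit COMMENT mode (now at pos=17)
pos=18: emit NUM '12' (now at pos=20)
pos=21: emit ID 'foo' (now at pos=24)
pos=25: emit ID 'z' (now at pos=26)
pos=27: enter STRING mode
pos=27: emit STR "ok" (now at pos=31)
pos=32: enter COMMENT mode (saw '/*')
pos=32: ERROR — unterminated comment (reached EOF)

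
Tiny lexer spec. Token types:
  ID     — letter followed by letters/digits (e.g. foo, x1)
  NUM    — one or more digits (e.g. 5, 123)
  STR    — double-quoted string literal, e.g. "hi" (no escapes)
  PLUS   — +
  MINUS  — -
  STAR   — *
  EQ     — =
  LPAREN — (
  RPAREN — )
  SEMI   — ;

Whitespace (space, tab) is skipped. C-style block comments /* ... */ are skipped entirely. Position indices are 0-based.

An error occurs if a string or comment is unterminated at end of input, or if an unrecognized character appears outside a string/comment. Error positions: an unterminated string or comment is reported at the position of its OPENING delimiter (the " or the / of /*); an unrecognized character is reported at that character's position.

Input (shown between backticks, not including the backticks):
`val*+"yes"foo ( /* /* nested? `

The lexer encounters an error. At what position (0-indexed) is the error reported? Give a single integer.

Answer: 16

Derivation:
pos=0: emit ID 'val' (now at pos=3)
pos=3: emit STAR '*'
pos=4: emit PLUS '+'
pos=5: enter STRING mode
pos=5: emit STR "yes" (now at pos=10)
pos=10: emit ID 'foo' (now at pos=13)
pos=14: emit LPAREN '('
pos=16: enter COMMENT mode (saw '/*')
pos=16: ERROR — unterminated comment (reached EOF)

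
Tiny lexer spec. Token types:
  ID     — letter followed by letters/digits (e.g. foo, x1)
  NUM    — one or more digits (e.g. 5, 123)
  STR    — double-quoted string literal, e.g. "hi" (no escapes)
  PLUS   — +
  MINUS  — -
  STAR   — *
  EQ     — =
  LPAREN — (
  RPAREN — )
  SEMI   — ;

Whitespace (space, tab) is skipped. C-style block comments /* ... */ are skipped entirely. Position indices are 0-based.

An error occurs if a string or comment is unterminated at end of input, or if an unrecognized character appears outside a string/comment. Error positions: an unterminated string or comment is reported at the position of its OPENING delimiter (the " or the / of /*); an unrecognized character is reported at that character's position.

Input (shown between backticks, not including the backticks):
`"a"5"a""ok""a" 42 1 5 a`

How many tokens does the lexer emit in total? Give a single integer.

pos=0: enter STRING mode
pos=0: emit STR "a" (now at pos=3)
pos=3: emit NUM '5' (now at pos=4)
pos=4: enter STRING mode
pos=4: emit STR "a" (now at pos=7)
pos=7: enter STRING mode
pos=7: emit STR "ok" (now at pos=11)
pos=11: enter STRING mode
pos=11: emit STR "a" (now at pos=14)
pos=15: emit NUM '42' (now at pos=17)
pos=18: emit NUM '1' (now at pos=19)
pos=20: emit NUM '5' (now at pos=21)
pos=22: emit ID 'a' (now at pos=23)
DONE. 9 tokens: [STR, NUM, STR, STR, STR, NUM, NUM, NUM, ID]

Answer: 9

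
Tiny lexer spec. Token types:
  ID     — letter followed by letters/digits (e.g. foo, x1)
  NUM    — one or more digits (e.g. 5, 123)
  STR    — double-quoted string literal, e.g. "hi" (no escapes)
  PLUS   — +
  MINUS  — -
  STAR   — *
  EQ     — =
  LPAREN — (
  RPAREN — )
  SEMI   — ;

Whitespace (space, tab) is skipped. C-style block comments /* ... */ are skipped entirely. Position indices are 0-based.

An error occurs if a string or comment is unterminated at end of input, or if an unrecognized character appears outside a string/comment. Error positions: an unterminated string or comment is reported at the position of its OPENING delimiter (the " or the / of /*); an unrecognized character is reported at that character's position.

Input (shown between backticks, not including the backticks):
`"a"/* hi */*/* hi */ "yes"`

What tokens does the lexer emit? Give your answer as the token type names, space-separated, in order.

pos=0: enter STRING mode
pos=0: emit STR "a" (now at pos=3)
pos=3: enter COMMENT mode (saw '/*')
exit COMMENT mode (now at pos=11)
pos=11: emit STAR '*'
pos=12: enter COMMENT mode (saw '/*')
exit COMMENT mode (now at pos=20)
pos=21: enter STRING mode
pos=21: emit STR "yes" (now at pos=26)
DONE. 3 tokens: [STR, STAR, STR]

Answer: STR STAR STR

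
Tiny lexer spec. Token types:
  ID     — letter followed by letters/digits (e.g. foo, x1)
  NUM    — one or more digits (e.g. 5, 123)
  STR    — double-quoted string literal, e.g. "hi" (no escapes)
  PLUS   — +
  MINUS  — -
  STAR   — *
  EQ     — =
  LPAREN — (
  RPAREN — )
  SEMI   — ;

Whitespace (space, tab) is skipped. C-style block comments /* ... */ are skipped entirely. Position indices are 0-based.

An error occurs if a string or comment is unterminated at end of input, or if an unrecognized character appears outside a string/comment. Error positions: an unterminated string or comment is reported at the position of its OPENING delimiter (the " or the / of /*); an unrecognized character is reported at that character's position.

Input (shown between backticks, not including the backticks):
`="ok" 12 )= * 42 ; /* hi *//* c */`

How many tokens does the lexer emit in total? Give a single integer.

pos=0: emit EQ '='
pos=1: enter STRING mode
pos=1: emit STR "ok" (now at pos=5)
pos=6: emit NUM '12' (now at pos=8)
pos=9: emit RPAREN ')'
pos=10: emit EQ '='
pos=12: emit STAR '*'
pos=14: emit NUM '42' (now at pos=16)
pos=17: emit SEMI ';'
pos=19: enter COMMENT mode (saw '/*')
exit COMMENT mode (now at pos=27)
pos=27: enter COMMENT mode (saw '/*')
exit COMMENT mode (now at pos=34)
DONE. 8 tokens: [EQ, STR, NUM, RPAREN, EQ, STAR, NUM, SEMI]

Answer: 8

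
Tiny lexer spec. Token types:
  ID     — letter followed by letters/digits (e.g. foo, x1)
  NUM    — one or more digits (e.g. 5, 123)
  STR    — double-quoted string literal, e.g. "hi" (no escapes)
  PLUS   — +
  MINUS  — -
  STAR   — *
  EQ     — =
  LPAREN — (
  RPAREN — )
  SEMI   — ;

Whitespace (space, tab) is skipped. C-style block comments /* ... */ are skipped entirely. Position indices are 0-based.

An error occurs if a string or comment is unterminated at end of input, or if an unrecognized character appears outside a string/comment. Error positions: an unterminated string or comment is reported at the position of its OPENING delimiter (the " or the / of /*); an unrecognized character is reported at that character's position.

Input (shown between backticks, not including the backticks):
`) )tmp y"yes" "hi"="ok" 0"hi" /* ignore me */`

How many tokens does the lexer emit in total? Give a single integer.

Answer: 10

Derivation:
pos=0: emit RPAREN ')'
pos=2: emit RPAREN ')'
pos=3: emit ID 'tmp' (now at pos=6)
pos=7: emit ID 'y' (now at pos=8)
pos=8: enter STRING mode
pos=8: emit STR "yes" (now at pos=13)
pos=14: enter STRING mode
pos=14: emit STR "hi" (now at pos=18)
pos=18: emit EQ '='
pos=19: enter STRING mode
pos=19: emit STR "ok" (now at pos=23)
pos=24: emit NUM '0' (now at pos=25)
pos=25: enter STRING mode
pos=25: emit STR "hi" (now at pos=29)
pos=30: enter COMMENT mode (saw '/*')
exit COMMENT mode (now at pos=45)
DONE. 10 tokens: [RPAREN, RPAREN, ID, ID, STR, STR, EQ, STR, NUM, STR]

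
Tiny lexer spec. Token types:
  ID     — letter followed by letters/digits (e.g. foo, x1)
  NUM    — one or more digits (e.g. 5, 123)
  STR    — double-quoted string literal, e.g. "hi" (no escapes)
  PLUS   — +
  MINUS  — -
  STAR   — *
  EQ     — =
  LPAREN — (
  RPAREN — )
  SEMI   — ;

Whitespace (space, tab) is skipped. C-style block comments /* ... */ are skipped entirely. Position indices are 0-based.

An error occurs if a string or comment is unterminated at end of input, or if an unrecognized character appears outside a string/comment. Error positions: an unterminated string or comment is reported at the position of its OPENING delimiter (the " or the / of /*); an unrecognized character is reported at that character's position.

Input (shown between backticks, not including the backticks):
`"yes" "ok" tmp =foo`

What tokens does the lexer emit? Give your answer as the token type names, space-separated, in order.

Answer: STR STR ID EQ ID

Derivation:
pos=0: enter STRING mode
pos=0: emit STR "yes" (now at pos=5)
pos=6: enter STRING mode
pos=6: emit STR "ok" (now at pos=10)
pos=11: emit ID 'tmp' (now at pos=14)
pos=15: emit EQ '='
pos=16: emit ID 'foo' (now at pos=19)
DONE. 5 tokens: [STR, STR, ID, EQ, ID]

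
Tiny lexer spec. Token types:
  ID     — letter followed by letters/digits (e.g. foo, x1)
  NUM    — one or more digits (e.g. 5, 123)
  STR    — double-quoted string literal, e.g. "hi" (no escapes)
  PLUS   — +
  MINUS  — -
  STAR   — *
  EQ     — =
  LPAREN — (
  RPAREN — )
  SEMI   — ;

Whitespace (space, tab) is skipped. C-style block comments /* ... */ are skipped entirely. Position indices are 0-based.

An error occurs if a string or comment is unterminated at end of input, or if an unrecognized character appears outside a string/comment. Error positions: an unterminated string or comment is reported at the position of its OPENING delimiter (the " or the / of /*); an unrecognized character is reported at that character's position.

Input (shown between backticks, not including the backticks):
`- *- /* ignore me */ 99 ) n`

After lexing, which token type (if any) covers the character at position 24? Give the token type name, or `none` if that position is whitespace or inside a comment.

Answer: RPAREN

Derivation:
pos=0: emit MINUS '-'
pos=2: emit STAR '*'
pos=3: emit MINUS '-'
pos=5: enter COMMENT mode (saw '/*')
exit COMMENT mode (now at pos=20)
pos=21: emit NUM '99' (now at pos=23)
pos=24: emit RPAREN ')'
pos=26: emit ID 'n' (now at pos=27)
DONE. 6 tokens: [MINUS, STAR, MINUS, NUM, RPAREN, ID]
Position 24: char is ')' -> RPAREN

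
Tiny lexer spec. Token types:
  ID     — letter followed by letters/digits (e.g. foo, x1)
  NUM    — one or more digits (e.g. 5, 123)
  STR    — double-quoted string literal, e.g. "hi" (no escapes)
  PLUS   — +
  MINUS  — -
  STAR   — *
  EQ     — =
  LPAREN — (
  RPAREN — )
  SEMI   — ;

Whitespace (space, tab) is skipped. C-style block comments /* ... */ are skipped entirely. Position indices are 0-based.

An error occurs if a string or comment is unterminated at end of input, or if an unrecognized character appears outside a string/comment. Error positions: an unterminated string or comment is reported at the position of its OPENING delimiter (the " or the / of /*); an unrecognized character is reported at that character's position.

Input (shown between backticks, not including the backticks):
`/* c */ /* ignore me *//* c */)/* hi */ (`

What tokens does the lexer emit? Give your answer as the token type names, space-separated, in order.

pos=0: enter COMMENT mode (saw '/*')
exit COMMENT mode (now at pos=7)
pos=8: enter COMMENT mode (saw '/*')
exit COMMENT mode (now at pos=23)
pos=23: enter COMMENT mode (saw '/*')
exit COMMENT mode (now at pos=30)
pos=30: emit RPAREN ')'
pos=31: enter COMMENT mode (saw '/*')
exit COMMENT mode (now at pos=39)
pos=40: emit LPAREN '('
DONE. 2 tokens: [RPAREN, LPAREN]

Answer: RPAREN LPAREN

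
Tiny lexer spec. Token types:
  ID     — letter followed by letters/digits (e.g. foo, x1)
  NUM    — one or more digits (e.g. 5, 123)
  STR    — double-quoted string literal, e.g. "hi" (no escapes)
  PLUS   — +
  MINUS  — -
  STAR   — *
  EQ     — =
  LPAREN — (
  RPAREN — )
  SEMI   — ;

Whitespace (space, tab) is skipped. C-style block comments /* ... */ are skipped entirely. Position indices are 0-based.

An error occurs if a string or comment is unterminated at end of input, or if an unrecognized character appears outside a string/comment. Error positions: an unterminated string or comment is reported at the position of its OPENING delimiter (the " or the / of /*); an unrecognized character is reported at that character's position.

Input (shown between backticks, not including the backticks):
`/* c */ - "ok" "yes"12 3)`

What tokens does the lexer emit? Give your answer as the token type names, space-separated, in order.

pos=0: enter COMMENT mode (saw '/*')
exit COMMENT mode (now at pos=7)
pos=8: emit MINUS '-'
pos=10: enter STRING mode
pos=10: emit STR "ok" (now at pos=14)
pos=15: enter STRING mode
pos=15: emit STR "yes" (now at pos=20)
pos=20: emit NUM '12' (now at pos=22)
pos=23: emit NUM '3' (now at pos=24)
pos=24: emit RPAREN ')'
DONE. 6 tokens: [MINUS, STR, STR, NUM, NUM, RPAREN]

Answer: MINUS STR STR NUM NUM RPAREN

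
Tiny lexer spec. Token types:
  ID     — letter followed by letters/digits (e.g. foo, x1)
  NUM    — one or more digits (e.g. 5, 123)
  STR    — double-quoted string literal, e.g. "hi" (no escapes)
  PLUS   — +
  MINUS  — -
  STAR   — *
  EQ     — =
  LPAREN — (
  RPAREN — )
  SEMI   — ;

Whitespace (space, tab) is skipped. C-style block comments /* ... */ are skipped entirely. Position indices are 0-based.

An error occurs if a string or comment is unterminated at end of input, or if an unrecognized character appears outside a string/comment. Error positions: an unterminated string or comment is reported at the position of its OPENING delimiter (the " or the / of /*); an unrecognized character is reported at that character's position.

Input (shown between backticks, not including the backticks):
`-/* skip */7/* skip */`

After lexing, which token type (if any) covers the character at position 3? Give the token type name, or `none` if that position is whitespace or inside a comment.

pos=0: emit MINUS '-'
pos=1: enter COMMENT mode (saw '/*')
exit COMMENT mode (now at pos=11)
pos=11: emit NUM '7' (now at pos=12)
pos=12: enter COMMENT mode (saw '/*')
exit COMMENT mode (now at pos=22)
DONE. 2 tokens: [MINUS, NUM]
Position 3: char is ' ' -> none

Answer: none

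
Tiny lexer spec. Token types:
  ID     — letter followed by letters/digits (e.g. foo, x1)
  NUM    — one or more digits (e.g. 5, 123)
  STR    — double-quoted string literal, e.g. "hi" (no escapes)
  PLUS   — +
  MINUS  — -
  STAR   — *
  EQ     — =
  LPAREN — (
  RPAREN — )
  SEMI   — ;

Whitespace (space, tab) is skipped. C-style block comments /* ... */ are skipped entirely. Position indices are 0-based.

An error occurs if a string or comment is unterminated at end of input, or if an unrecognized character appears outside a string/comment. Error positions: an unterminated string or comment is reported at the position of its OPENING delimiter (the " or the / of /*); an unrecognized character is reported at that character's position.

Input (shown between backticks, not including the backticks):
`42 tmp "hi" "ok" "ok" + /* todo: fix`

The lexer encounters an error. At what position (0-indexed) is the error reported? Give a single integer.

Answer: 24

Derivation:
pos=0: emit NUM '42' (now at pos=2)
pos=3: emit ID 'tmp' (now at pos=6)
pos=7: enter STRING mode
pos=7: emit STR "hi" (now at pos=11)
pos=12: enter STRING mode
pos=12: emit STR "ok" (now at pos=16)
pos=17: enter STRING mode
pos=17: emit STR "ok" (now at pos=21)
pos=22: emit PLUS '+'
pos=24: enter COMMENT mode (saw '/*')
pos=24: ERROR — unterminated comment (reached EOF)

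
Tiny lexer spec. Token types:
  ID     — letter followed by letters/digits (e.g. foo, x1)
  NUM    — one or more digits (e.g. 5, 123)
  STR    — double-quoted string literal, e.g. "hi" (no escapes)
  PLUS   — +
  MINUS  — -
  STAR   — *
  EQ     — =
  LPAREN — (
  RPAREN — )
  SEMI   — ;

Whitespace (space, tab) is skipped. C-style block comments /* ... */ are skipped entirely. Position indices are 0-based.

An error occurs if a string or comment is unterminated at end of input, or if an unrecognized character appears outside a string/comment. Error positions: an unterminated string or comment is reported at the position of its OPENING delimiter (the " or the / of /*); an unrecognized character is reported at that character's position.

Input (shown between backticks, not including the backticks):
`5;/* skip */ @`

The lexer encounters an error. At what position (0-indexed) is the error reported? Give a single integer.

pos=0: emit NUM '5' (now at pos=1)
pos=1: emit SEMI ';'
pos=2: enter COMMENT mode (saw '/*')
exit COMMENT mode (now at pos=12)
pos=13: ERROR — unrecognized char '@'

Answer: 13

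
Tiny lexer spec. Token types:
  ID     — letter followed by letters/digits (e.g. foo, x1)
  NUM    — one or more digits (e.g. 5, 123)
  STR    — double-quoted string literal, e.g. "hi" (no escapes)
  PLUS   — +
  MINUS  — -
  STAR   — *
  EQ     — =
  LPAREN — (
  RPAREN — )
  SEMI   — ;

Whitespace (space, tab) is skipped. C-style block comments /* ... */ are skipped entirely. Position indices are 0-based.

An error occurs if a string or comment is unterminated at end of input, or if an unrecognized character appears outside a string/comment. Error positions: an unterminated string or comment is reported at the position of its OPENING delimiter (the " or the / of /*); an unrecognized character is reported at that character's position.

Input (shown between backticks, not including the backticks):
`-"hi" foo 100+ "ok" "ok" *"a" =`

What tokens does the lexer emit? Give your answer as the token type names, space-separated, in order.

pos=0: emit MINUS '-'
pos=1: enter STRING mode
pos=1: emit STR "hi" (now at pos=5)
pos=6: emit ID 'foo' (now at pos=9)
pos=10: emit NUM '100' (now at pos=13)
pos=13: emit PLUS '+'
pos=15: enter STRING mode
pos=15: emit STR "ok" (now at pos=19)
pos=20: enter STRING mode
pos=20: emit STR "ok" (now at pos=24)
pos=25: emit STAR '*'
pos=26: enter STRING mode
pos=26: emit STR "a" (now at pos=29)
pos=30: emit EQ '='
DONE. 10 tokens: [MINUS, STR, ID, NUM, PLUS, STR, STR, STAR, STR, EQ]

Answer: MINUS STR ID NUM PLUS STR STR STAR STR EQ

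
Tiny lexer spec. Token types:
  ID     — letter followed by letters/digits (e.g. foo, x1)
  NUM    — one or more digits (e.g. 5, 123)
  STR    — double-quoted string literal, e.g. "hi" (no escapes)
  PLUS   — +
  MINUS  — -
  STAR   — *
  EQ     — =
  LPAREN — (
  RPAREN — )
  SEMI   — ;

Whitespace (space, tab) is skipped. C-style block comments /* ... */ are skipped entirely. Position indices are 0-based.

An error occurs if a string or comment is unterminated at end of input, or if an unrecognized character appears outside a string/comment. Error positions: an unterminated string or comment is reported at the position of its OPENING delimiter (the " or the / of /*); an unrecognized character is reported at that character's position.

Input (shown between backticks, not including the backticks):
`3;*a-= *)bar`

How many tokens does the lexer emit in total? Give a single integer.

Answer: 9

Derivation:
pos=0: emit NUM '3' (now at pos=1)
pos=1: emit SEMI ';'
pos=2: emit STAR '*'
pos=3: emit ID 'a' (now at pos=4)
pos=4: emit MINUS '-'
pos=5: emit EQ '='
pos=7: emit STAR '*'
pos=8: emit RPAREN ')'
pos=9: emit ID 'bar' (now at pos=12)
DONE. 9 tokens: [NUM, SEMI, STAR, ID, MINUS, EQ, STAR, RPAREN, ID]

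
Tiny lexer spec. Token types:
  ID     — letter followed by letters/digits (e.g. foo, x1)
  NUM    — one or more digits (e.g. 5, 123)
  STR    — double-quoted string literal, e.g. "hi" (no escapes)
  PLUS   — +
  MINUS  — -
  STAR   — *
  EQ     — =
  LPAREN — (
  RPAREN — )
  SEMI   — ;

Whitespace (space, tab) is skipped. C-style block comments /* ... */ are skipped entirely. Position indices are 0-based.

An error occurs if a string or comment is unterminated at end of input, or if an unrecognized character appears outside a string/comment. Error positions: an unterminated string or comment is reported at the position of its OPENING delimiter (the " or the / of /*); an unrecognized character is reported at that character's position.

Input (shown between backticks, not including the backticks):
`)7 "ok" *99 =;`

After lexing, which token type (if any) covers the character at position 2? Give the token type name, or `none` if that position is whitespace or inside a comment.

pos=0: emit RPAREN ')'
pos=1: emit NUM '7' (now at pos=2)
pos=3: enter STRING mode
pos=3: emit STR "ok" (now at pos=7)
pos=8: emit STAR '*'
pos=9: emit NUM '99' (now at pos=11)
pos=12: emit EQ '='
pos=13: emit SEMI ';'
DONE. 7 tokens: [RPAREN, NUM, STR, STAR, NUM, EQ, SEMI]
Position 2: char is ' ' -> none

Answer: none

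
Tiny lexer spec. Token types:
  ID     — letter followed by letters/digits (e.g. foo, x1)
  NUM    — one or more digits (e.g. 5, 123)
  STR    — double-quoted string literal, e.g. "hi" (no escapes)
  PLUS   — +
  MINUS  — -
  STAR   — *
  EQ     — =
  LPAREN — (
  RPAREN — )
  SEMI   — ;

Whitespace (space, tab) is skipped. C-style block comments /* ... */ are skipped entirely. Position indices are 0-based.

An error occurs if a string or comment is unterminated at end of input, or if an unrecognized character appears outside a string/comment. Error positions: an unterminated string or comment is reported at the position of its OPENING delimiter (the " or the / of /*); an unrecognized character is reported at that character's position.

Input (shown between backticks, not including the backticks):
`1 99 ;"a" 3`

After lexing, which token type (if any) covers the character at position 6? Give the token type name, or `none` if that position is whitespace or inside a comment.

pos=0: emit NUM '1' (now at pos=1)
pos=2: emit NUM '99' (now at pos=4)
pos=5: emit SEMI ';'
pos=6: enter STRING mode
pos=6: emit STR "a" (now at pos=9)
pos=10: emit NUM '3' (now at pos=11)
DONE. 5 tokens: [NUM, NUM, SEMI, STR, NUM]
Position 6: char is '"' -> STR

Answer: STR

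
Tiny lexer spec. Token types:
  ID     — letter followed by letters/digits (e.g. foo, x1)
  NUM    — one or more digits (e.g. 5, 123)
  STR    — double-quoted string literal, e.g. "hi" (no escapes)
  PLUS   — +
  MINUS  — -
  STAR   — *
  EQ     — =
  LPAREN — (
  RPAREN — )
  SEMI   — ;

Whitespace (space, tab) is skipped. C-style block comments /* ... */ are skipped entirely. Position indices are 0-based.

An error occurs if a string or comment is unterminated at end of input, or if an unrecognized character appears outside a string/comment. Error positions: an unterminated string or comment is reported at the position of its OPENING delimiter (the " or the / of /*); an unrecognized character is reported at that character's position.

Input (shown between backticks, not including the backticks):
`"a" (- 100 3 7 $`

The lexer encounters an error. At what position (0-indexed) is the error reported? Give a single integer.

Answer: 15

Derivation:
pos=0: enter STRING mode
pos=0: emit STR "a" (now at pos=3)
pos=4: emit LPAREN '('
pos=5: emit MINUS '-'
pos=7: emit NUM '100' (now at pos=10)
pos=11: emit NUM '3' (now at pos=12)
pos=13: emit NUM '7' (now at pos=14)
pos=15: ERROR — unrecognized char '$'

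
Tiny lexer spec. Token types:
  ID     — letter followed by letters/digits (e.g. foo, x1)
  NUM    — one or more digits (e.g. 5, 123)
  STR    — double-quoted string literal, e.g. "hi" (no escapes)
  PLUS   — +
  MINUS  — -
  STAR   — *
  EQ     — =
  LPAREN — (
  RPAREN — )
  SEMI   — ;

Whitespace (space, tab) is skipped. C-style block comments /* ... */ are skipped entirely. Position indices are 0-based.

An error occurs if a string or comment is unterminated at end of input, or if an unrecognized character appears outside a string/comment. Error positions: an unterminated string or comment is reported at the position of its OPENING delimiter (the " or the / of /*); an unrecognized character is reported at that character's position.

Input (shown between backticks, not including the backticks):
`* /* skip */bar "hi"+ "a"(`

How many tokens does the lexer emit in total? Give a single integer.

Answer: 6

Derivation:
pos=0: emit STAR '*'
pos=2: enter COMMENT mode (saw '/*')
exit COMMENT mode (now at pos=12)
pos=12: emit ID 'bar' (now at pos=15)
pos=16: enter STRING mode
pos=16: emit STR "hi" (now at pos=20)
pos=20: emit PLUS '+'
pos=22: enter STRING mode
pos=22: emit STR "a" (now at pos=25)
pos=25: emit LPAREN '('
DONE. 6 tokens: [STAR, ID, STR, PLUS, STR, LPAREN]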